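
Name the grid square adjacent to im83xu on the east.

IM93au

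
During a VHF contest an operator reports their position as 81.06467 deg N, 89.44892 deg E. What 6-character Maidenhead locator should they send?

NR41rb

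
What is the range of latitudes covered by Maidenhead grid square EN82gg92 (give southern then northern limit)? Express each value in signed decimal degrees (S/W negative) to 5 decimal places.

42.25833, 42.26250

Field E=4, N=13: +4·20° lon, +13·10° lat → SW at lon -100°, lat 40°.
Square 8, 2: +8·2° lon, +2·1° lat → SW at lon -84°, lat 42°.
Subsquare g=6, g=6: +6·0.0833333° lon, +6·0.0416667° lat → SW at lon -83.5°, lat 42.25°.
Extended square 9, 2: +9·0.00833333° lon, +2·0.00416667° lat → SW at lon -83.425°, lat 42.2583°.
Cell spans 0.00833333° lon × 0.00416667° lat.
south 42.25833, north 42.26250.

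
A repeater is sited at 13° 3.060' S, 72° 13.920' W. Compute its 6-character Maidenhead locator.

FH36vw

Add 180° to longitude and 90° to latitude: 107.7680, 76.9490.
Field: lon ⌊107.7680/20⌋ = 5 → F; lat ⌊76.9490/10⌋ = 7 → H.
Square: lon ⌊7.7680/2⌋ = 3; lat ⌊6.9490/1⌋ = 6.
Subsquare: lon ⌊1.7680/0.0833333⌋ = 21 → v; lat ⌊0.9490/0.0416667⌋ = 22 → w.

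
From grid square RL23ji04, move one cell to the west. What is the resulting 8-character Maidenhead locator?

RL23ii94

Longitude extended square 0; −1 → -1, wraps to 9, carry into subsquare.
Longitude subsquare j = 9; −1 → 8 = i.
The latitude characters are unchanged.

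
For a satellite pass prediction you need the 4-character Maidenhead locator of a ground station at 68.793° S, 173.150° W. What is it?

AC31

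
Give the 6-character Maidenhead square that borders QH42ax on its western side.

QH32xx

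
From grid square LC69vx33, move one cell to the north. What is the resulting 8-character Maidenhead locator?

LC69vx34

Latitude extended square 3; +1 → 4.
The longitude characters are unchanged.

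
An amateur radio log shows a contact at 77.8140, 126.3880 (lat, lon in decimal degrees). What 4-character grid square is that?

PQ37

Shift to the Maidenhead origin (180°W, 90°S): lon 306.39, lat 167.81.
Field (20°×10°, letters A–R): 306.39/20 → 15 → P, 167.81/10 → 16 → Q; chars PQ.
Square (2°×1°, digits 0–9): 6.39/2 → 3, 7.81/1 → 7; chars 37.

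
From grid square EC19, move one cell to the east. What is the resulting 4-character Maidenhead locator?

EC29

Longitude square 1; +1 → 2.
The latitude characters are unchanged.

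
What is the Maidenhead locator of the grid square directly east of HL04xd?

Longitude subsquare x = 23; +1 → 24, wraps to 0 = a, carry into square.
Longitude square 0; +1 → 1.
The latitude characters are unchanged.

HL14ad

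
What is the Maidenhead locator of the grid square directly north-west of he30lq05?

Longitude extended square 0; −1 → -1, wraps to 9, carry into subsquare.
Longitude subsquare l = 11; −1 → 10 = k.
Latitude extended square 5; +1 → 6.

HE30kq96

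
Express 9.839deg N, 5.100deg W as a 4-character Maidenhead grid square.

IJ79

Add 180° to longitude and 90° to latitude: 174.90, 99.84.
Field: 174.90/20 → 8 → I, 99.84/10 → 9 → J; chars IJ.
Square: 14.90/2 → 7, 9.84/1 → 9; chars 79.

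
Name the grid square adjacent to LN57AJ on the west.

Longitude subsquare a = 0; −1 → -1, wraps to 23 = x, carry into square.
Longitude square 5; −1 → 4.
The latitude characters are unchanged.

LN47xj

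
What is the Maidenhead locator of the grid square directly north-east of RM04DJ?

RM04ek

Longitude subsquare d = 3; +1 → 4 = e.
Latitude subsquare j = 9; +1 → 10 = k.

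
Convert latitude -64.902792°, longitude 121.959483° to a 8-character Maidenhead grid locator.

Offset from 180°W / 90°S: lon 301.95948°, lat 25.09721°.
Field: 301.95948/20 → 15 → P, 25.09721/10 → 2 → C; chars PC.
Square: 1.95948/2 → 0, 5.09721/1 → 5; chars 05.
Subsquare: 1.95948/0.0833333 → 23 → x, 0.09721/0.0416667 → 2 → c; chars xc.
Extended square: 0.04282/0.00833333 → 5, 0.01387/0.00416667 → 3; chars 53.

PC05xc53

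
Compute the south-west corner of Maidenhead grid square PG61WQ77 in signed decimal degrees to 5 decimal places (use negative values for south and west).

-28.30417, 133.89167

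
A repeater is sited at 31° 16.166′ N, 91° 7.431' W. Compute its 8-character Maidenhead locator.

EM41kg54

Shift to the Maidenhead origin (180°W, 90°S): lon 88.87615, lat 121.26943.
Field (20°×10°, letters A–R): 88.87615/20 → 4 → E, 121.26943/10 → 12 → M; chars EM.
Square (2°×1°, digits 0–9): 8.87615/2 → 4, 1.26943/1 → 1; chars 41.
Subsquare (5′×2.5′, letters a–x): 0.87615/0.0833333 → 10 → k, 0.26943/0.0416667 → 6 → g; chars kg.
Extended square (30″×15″, digits 0–9): 0.04282/0.00833333 → 5, 0.01943/0.00416667 → 4; chars 54.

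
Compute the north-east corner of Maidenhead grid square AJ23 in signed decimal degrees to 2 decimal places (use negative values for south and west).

4.00, -174.00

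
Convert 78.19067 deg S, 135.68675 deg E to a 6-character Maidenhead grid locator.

Add 180° to longitude and 90° to latitude: 315.6867, 11.8093.
Field: 315.6867/20 → 15 → P, 11.8093/10 → 1 → B; chars PB.
Square: 15.6867/2 → 7, 1.8093/1 → 1; chars 71.
Subsquare: 1.6867/0.0833333 → 20 → u, 0.8093/0.0416667 → 19 → t; chars ut.

PB71ut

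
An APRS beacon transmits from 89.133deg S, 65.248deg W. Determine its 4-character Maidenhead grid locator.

FA70

Shift to the Maidenhead origin (180°W, 90°S): lon 114.75, lat 0.87.
Field: lon ⌊114.75/20⌋ = 5 → F; lat ⌊0.87/10⌋ = 0 → A.
Square: lon ⌊14.75/2⌋ = 7; lat ⌊0.87/1⌋ = 0.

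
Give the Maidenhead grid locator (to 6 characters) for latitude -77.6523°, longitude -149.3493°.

Shift to the Maidenhead origin (180°W, 90°S): lon 30.6507, lat 12.3477.
Field: lon ⌊30.6507/20⌋ = 1 → B; lat ⌊12.3477/10⌋ = 1 → B.
Square: lon ⌊10.6507/2⌋ = 5; lat ⌊2.3477/1⌋ = 2.
Subsquare: lon ⌊0.6507/0.0833333⌋ = 7 → h; lat ⌊0.3477/0.0416667⌋ = 8 → i.

BB52hi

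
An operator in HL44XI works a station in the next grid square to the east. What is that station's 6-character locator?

Longitude subsquare x = 23; +1 → 24, wraps to 0 = a, carry into square.
Longitude square 4; +1 → 5.
The latitude characters are unchanged.

HL54ai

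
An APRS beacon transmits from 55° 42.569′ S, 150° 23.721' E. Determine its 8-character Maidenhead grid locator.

QD54eg79

Add 180° to longitude and 90° to latitude: 330.39535, 34.29052.
Field: 330.39535/20 → 16 → Q, 34.29052/10 → 3 → D; chars QD.
Square: 10.39535/2 → 5, 4.29052/1 → 4; chars 54.
Subsquare: 0.39535/0.0833333 → 4 → e, 0.29052/0.0416667 → 6 → g; chars eg.
Extended square: 0.06202/0.00833333 → 7, 0.04052/0.00416667 → 9; chars 79.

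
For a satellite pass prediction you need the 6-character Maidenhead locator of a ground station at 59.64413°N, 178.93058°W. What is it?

AO09mp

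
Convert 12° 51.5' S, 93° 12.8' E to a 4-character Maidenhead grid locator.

NH67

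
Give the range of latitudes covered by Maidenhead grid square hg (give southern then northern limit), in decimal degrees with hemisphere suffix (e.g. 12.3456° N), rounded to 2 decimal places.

30.00° S, 20.00° S

Field H=7, G=6: +7·20° lon, +6·10° lat → SW at lon -40°, lat -30°.
Cell spans 20° lon × 10° lat.
south 30.00° S, north 20.00° S.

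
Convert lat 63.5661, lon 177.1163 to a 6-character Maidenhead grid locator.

RP83nn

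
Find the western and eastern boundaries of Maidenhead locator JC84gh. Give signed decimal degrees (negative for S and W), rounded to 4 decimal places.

16.5000, 16.5833

Field J=9, C=2: +9·20° lon, +2·10° lat → SW at lon 0°, lat -70°.
Square 8, 4: +8·2° lon, +4·1° lat → SW at lon 16°, lat -66°.
Subsquare g=6, h=7: +6·0.0833333° lon, +7·0.0416667° lat → SW at lon 16.5°, lat -65.7083°.
Cell spans 0.0833333° lon × 0.0416667° lat.
west 16.5000, east 16.5833.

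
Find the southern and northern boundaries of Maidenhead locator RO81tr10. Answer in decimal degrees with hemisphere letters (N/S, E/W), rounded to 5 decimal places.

51.70833° N, 51.71250° N

Field R=17, O=14: +17·20° lon, +14·10° lat → SW at lon 160°, lat 50°.
Square 8, 1: +8·2° lon, +1·1° lat → SW at lon 176°, lat 51°.
Subsquare t=19, r=17: +19·0.0833333° lon, +17·0.0416667° lat → SW at lon 177.583°, lat 51.7083°.
Extended square 1, 0: +1·0.00833333° lon, +0·0.00416667° lat → SW at lon 177.592°, lat 51.7083°.
Cell spans 0.00833333° lon × 0.00416667° lat.
south 51.70833° N, north 51.71250° N.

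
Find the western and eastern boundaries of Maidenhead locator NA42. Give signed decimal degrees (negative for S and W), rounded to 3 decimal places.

Field N=13, A=0: +13·20° lon, +0·10° lat → SW at lon 80°, lat -90°.
Square 4, 2: +4·2° lon, +2·1° lat → SW at lon 88°, lat -88°.
Cell spans 2° lon × 1° lat.
west 88.000, east 90.000.

88.000, 90.000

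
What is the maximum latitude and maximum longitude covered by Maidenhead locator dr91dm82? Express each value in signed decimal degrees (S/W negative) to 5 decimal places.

Field D=3, R=17: +3·20° lon, +17·10° lat → SW at lon -120°, lat 80°.
Square 9, 1: +9·2° lon, +1·1° lat → SW at lon -102°, lat 81°.
Subsquare d=3, m=12: +3·0.0833333° lon, +12·0.0416667° lat → SW at lon -101.75°, lat 81.5°.
Extended square 8, 2: +8·0.00833333° lon, +2·0.00416667° lat → SW at lon -101.683°, lat 81.5083°.
Cell spans 0.00833333° lon × 0.00416667° lat. NE corner is SW corner plus one full cell.
latitude 81.51250, longitude -101.67500.

81.51250, -101.67500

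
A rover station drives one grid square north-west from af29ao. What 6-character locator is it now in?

Longitude subsquare a = 0; −1 → -1, wraps to 23 = x, carry into square.
Longitude square 2; −1 → 1.
Latitude subsquare o = 14; +1 → 15 = p.

AF19xp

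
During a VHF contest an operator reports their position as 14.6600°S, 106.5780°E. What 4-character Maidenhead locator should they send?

Shift to the Maidenhead origin (180°W, 90°S): lon 286.58, lat 75.34.
Field: lon ⌊286.58/20⌋ = 14 → O; lat ⌊75.34/10⌋ = 7 → H.
Square: lon ⌊6.58/2⌋ = 3; lat ⌊5.34/1⌋ = 5.

OH35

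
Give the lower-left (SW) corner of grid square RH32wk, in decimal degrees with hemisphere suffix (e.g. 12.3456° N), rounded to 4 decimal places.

17.5833° S, 167.8333° E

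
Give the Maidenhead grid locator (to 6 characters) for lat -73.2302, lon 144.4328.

QB26fs

Add 180° to longitude and 90° to latitude: 324.4328, 16.7698.
Field: lon ⌊324.4328/20⌋ = 16 → Q; lat ⌊16.7698/10⌋ = 1 → B.
Square: lon ⌊4.4328/2⌋ = 2; lat ⌊6.7698/1⌋ = 6.
Subsquare: lon ⌊0.4328/0.0833333⌋ = 5 → f; lat ⌊0.7698/0.0416667⌋ = 18 → s.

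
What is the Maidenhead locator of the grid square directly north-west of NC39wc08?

Longitude extended square 0; −1 → -1, wraps to 9, carry into subsquare.
Longitude subsquare w = 22; −1 → 21 = v.
Latitude extended square 8; +1 → 9.

NC39vc99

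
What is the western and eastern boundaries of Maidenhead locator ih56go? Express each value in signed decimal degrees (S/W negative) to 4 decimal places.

Field I=8, H=7: +8·20° lon, +7·10° lat → SW at lon -20°, lat -20°.
Square 5, 6: +5·2° lon, +6·1° lat → SW at lon -10°, lat -14°.
Subsquare g=6, o=14: +6·0.0833333° lon, +14·0.0416667° lat → SW at lon -9.5°, lat -13.4167°.
Cell spans 0.0833333° lon × 0.0416667° lat.
west -9.5000, east -9.4167.

-9.5000, -9.4167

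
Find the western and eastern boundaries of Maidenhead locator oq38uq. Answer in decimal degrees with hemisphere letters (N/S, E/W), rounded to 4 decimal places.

Field O=14, Q=16: +14·20° lon, +16·10° lat → SW at lon 100°, lat 70°.
Square 3, 8: +3·2° lon, +8·1° lat → SW at lon 106°, lat 78°.
Subsquare u=20, q=16: +20·0.0833333° lon, +16·0.0416667° lat → SW at lon 107.667°, lat 78.6667°.
Cell spans 0.0833333° lon × 0.0416667° lat.
west 107.6667° E, east 107.7500° E.

107.6667° E, 107.7500° E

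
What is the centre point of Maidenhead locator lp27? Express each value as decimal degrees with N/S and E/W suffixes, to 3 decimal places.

Field L=11, P=15: +11·20° lon, +15·10° lat → SW at lon 40°, lat 60°.
Square 2, 7: +2·2° lon, +7·1° lat → SW at lon 44°, lat 67°.
Cell spans 2° lon × 1° lat. Centre is SW corner plus half of each.
latitude 67.500° N, longitude 45.000° E.

67.500° N, 45.000° E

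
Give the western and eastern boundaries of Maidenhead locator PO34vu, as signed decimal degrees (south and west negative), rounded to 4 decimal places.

127.7500, 127.8333

Field P=15, O=14: +15·20° lon, +14·10° lat → SW at lon 120°, lat 50°.
Square 3, 4: +3·2° lon, +4·1° lat → SW at lon 126°, lat 54°.
Subsquare v=21, u=20: +21·0.0833333° lon, +20·0.0416667° lat → SW at lon 127.75°, lat 54.8333°.
Cell spans 0.0833333° lon × 0.0416667° lat.
west 127.7500, east 127.8333.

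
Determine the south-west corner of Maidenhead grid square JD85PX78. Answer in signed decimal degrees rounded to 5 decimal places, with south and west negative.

-54.00833, 17.30833

Field J=9, D=3: +9·20° lon, +3·10° lat → SW at lon 0°, lat -60°.
Square 8, 5: +8·2° lon, +5·1° lat → SW at lon 16°, lat -55°.
Subsquare p=15, x=23: +15·0.0833333° lon, +23·0.0416667° lat → SW at lon 17.25°, lat -54.0417°.
Extended square 7, 8: +7·0.00833333° lon, +8·0.00416667° lat → SW at lon 17.3083°, lat -54.0083°.
latitude -54.00833, longitude 17.30833.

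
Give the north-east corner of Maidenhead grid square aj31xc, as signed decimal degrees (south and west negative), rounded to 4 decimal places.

Field A=0, J=9: +0·20° lon, +9·10° lat → SW at lon -180°, lat 0°.
Square 3, 1: +3·2° lon, +1·1° lat → SW at lon -174°, lat 1°.
Subsquare x=23, c=2: +23·0.0833333° lon, +2·0.0416667° lat → SW at lon -172.083°, lat 1.08333°.
Cell spans 0.0833333° lon × 0.0416667° lat. NE corner is SW corner plus one full cell.
latitude 1.1250, longitude -172.0000.

1.1250, -172.0000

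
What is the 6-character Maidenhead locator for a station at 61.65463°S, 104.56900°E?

OC28gi

Add 180° to longitude and 90° to latitude: 284.5690, 28.3454.
Field (20°×10°, letters A–R): 284.5690/20 → 14 → O, 28.3454/10 → 2 → C; chars OC.
Square (2°×1°, digits 0–9): 4.5690/2 → 2, 8.3454/1 → 8; chars 28.
Subsquare (5′×2.5′, letters a–x): 0.5690/0.0833333 → 6 → g, 0.3454/0.0416667 → 8 → i; chars gi.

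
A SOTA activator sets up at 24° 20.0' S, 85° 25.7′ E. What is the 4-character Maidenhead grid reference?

NG25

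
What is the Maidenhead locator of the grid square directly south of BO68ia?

BO67ix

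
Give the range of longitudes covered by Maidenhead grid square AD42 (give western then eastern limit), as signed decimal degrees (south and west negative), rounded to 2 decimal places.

Field A=0, D=3: +0·20° lon, +3·10° lat → SW at lon -180°, lat -60°.
Square 4, 2: +4·2° lon, +2·1° lat → SW at lon -172°, lat -58°.
Cell spans 2° lon × 1° lat.
west -172.00, east -170.00.

-172.00, -170.00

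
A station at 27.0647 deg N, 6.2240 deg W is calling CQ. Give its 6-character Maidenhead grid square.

IL67vb

Add 180° to longitude and 90° to latitude: 173.7760, 117.0647.
Field: lon ⌊173.7760/20⌋ = 8 → I; lat ⌊117.0647/10⌋ = 11 → L.
Square: lon ⌊13.7760/2⌋ = 6; lat ⌊7.0647/1⌋ = 7.
Subsquare: lon ⌊1.7760/0.0833333⌋ = 21 → v; lat ⌊0.0647/0.0416667⌋ = 1 → b.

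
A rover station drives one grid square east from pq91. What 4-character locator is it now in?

Longitude square 9; +1 → 10, wraps to 0, carry into field.
Longitude field P = 15; +1 → 16 = Q.
The latitude characters are unchanged.

QQ01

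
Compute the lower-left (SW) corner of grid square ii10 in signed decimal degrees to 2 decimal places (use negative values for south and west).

Field I=8, I=8: +8·20° lon, +8·10° lat → SW at lon -20°, lat -10°.
Square 1, 0: +1·2° lon, +0·1° lat → SW at lon -18°, lat -10°.
latitude -10.00, longitude -18.00.

-10.00, -18.00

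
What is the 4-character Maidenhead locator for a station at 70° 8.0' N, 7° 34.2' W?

IQ60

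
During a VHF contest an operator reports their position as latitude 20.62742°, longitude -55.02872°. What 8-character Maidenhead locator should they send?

GL20lp60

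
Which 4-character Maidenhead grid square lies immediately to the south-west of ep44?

Longitude square 4; −1 → 3.
Latitude square 4; −1 → 3.

EP33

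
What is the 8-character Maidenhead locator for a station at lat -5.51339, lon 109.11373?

Add 180° to longitude and 90° to latitude: 289.11373, 84.48661.
Field: lon ⌊289.11373/20⌋ = 14 → O; lat ⌊84.48661/10⌋ = 8 → I.
Square: lon ⌊9.11373/2⌋ = 4; lat ⌊4.48661/1⌋ = 4.
Subsquare: lon ⌊1.11373/0.0833333⌋ = 13 → n; lat ⌊0.48661/0.0416667⌋ = 11 → l.
Extended square: lon ⌊0.03040/0.00833333⌋ = 3; lat ⌊0.02828/0.00416667⌋ = 6.

OI44nl36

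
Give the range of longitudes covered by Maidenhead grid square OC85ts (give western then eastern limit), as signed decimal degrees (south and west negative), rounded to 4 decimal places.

117.5833, 117.6667

Field O=14, C=2: +14·20° lon, +2·10° lat → SW at lon 100°, lat -70°.
Square 8, 5: +8·2° lon, +5·1° lat → SW at lon 116°, lat -65°.
Subsquare t=19, s=18: +19·0.0833333° lon, +18·0.0416667° lat → SW at lon 117.583°, lat -64.25°.
Cell spans 0.0833333° lon × 0.0416667° lat.
west 117.5833, east 117.6667.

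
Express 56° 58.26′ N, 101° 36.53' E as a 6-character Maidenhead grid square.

Shift to the Maidenhead origin (180°W, 90°S): lon 281.6088, lat 146.9710.
Field: 281.6088/20 → 14 → O, 146.9710/10 → 14 → O; chars OO.
Square: 1.6088/2 → 0, 6.9710/1 → 6; chars 06.
Subsquare: 1.6088/0.0833333 → 19 → t, 0.9710/0.0416667 → 23 → x; chars tx.

OO06tx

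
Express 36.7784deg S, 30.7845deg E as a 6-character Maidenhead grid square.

Shift to the Maidenhead origin (180°W, 90°S): lon 210.7845, lat 53.2216.
Field: 210.7845/20 → 10 → K, 53.2216/10 → 5 → F; chars KF.
Square: 10.7845/2 → 5, 3.2216/1 → 3; chars 53.
Subsquare: 0.7845/0.0833333 → 9 → j, 0.2216/0.0416667 → 5 → f; chars jf.

KF53jf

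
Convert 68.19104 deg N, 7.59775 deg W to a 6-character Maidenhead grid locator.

Add 180° to longitude and 90° to latitude: 172.4023, 158.1910.
Field (20°×10°, letters A–R): 172.4023/20 → 8 → I, 158.1910/10 → 15 → P; chars IP.
Square (2°×1°, digits 0–9): 12.4023/2 → 6, 8.1910/1 → 8; chars 68.
Subsquare (5′×2.5′, letters a–x): 0.4023/0.0833333 → 4 → e, 0.1910/0.0416667 → 4 → e; chars ee.

IP68ee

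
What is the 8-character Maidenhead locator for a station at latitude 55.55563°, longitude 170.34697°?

RO55en13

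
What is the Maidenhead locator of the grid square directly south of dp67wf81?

Latitude extended square 1; −1 → 0.
The longitude characters are unchanged.

DP67wf80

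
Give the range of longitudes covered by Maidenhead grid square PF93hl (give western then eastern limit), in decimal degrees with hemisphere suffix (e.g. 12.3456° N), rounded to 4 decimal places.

Field P=15, F=5: +15·20° lon, +5·10° lat → SW at lon 120°, lat -40°.
Square 9, 3: +9·2° lon, +3·1° lat → SW at lon 138°, lat -37°.
Subsquare h=7, l=11: +7·0.0833333° lon, +11·0.0416667° lat → SW at lon 138.583°, lat -36.5417°.
Cell spans 0.0833333° lon × 0.0416667° lat.
west 138.5833° E, east 138.6667° E.

138.5833° E, 138.6667° E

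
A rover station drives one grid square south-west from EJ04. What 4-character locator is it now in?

DJ93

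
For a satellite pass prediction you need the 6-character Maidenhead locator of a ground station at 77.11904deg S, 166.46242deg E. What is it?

RB32fv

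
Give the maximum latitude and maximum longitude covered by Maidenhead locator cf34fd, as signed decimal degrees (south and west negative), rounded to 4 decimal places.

-35.8333, -133.5000

Field C=2, F=5: +2·20° lon, +5·10° lat → SW at lon -140°, lat -40°.
Square 3, 4: +3·2° lon, +4·1° lat → SW at lon -134°, lat -36°.
Subsquare f=5, d=3: +5·0.0833333° lon, +3·0.0416667° lat → SW at lon -133.583°, lat -35.875°.
Cell spans 0.0833333° lon × 0.0416667° lat. NE corner is SW corner plus one full cell.
latitude -35.8333, longitude -133.5000.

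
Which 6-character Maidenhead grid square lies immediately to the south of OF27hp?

OF27ho

Latitude subsquare p = 15; −1 → 14 = o.
The longitude characters are unchanged.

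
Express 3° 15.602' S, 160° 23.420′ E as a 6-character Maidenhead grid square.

RI06er

Add 180° to longitude and 90° to latitude: 340.3903, 86.7400.
Field: 340.3903/20 → 17 → R, 86.7400/10 → 8 → I; chars RI.
Square: 0.3903/2 → 0, 6.7400/1 → 6; chars 06.
Subsquare: 0.3903/0.0833333 → 4 → e, 0.7400/0.0416667 → 17 → r; chars er.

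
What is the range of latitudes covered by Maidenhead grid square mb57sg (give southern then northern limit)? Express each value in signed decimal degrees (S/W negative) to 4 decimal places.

-72.7500, -72.7083

Field M=12, B=1: +12·20° lon, +1·10° lat → SW at lon 60°, lat -80°.
Square 5, 7: +5·2° lon, +7·1° lat → SW at lon 70°, lat -73°.
Subsquare s=18, g=6: +18·0.0833333° lon, +6·0.0416667° lat → SW at lon 71.5°, lat -72.75°.
Cell spans 0.0833333° lon × 0.0416667° lat.
south -72.7500, north -72.7083.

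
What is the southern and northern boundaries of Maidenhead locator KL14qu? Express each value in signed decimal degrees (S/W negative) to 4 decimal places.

Field K=10, L=11: +10·20° lon, +11·10° lat → SW at lon 20°, lat 20°.
Square 1, 4: +1·2° lon, +4·1° lat → SW at lon 22°, lat 24°.
Subsquare q=16, u=20: +16·0.0833333° lon, +20·0.0416667° lat → SW at lon 23.3333°, lat 24.8333°.
Cell spans 0.0833333° lon × 0.0416667° lat.
south 24.8333, north 24.8750.

24.8333, 24.8750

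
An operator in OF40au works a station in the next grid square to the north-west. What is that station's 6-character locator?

OF30xv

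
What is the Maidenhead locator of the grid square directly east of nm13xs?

Longitude subsquare x = 23; +1 → 24, wraps to 0 = a, carry into square.
Longitude square 1; +1 → 2.
The latitude characters are unchanged.

NM23as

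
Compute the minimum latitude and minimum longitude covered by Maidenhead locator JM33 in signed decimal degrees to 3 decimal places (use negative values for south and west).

33.000, 6.000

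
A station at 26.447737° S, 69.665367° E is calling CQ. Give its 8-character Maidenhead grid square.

Offset from 180°W / 90°S: lon 249.66537°, lat 63.55226°.
Field: lon ⌊249.66537/20⌋ = 12 → M; lat ⌊63.55226/10⌋ = 6 → G.
Square: lon ⌊9.66537/2⌋ = 4; lat ⌊3.55226/1⌋ = 3.
Subsquare: lon ⌊1.66537/0.0833333⌋ = 19 → t; lat ⌊0.55226/0.0416667⌋ = 13 → n.
Extended square: lon ⌊0.08203/0.00833333⌋ = 9; lat ⌊0.01060/0.00416667⌋ = 2.

MG43tn92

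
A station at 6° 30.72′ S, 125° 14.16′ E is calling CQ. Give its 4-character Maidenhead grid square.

PI23

Offset from 180°W / 90°S: lon 305.24°, lat 83.49°.
Field: 305.24/20 → 15 → P, 83.49/10 → 8 → I; chars PI.
Square: 5.24/2 → 2, 3.49/1 → 3; chars 23.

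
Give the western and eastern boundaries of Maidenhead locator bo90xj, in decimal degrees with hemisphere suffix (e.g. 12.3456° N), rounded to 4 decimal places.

Field B=1, O=14: +1·20° lon, +14·10° lat → SW at lon -160°, lat 50°.
Square 9, 0: +9·2° lon, +0·1° lat → SW at lon -142°, lat 50°.
Subsquare x=23, j=9: +23·0.0833333° lon, +9·0.0416667° lat → SW at lon -140.083°, lat 50.375°.
Cell spans 0.0833333° lon × 0.0416667° lat.
west 140.0833° W, east 140.0000° W.

140.0833° W, 140.0000° W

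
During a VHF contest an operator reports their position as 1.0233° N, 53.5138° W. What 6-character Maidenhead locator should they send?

Offset from 180°W / 90°S: lon 126.4862°, lat 91.0233°.
Field: lon ⌊126.4862/20⌋ = 6 → G; lat ⌊91.0233/10⌋ = 9 → J.
Square: lon ⌊6.4862/2⌋ = 3; lat ⌊1.0233/1⌋ = 1.
Subsquare: lon ⌊0.4862/0.0833333⌋ = 5 → f; lat ⌊0.0233/0.0416667⌋ = 0 → a.

GJ31fa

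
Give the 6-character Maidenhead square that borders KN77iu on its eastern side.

KN77ju

Longitude subsquare i = 8; +1 → 9 = j.
The latitude characters are unchanged.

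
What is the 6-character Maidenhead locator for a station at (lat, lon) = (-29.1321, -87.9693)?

Offset from 180°W / 90°S: lon 92.0307°, lat 60.8679°.
Field: 92.0307/20 → 4 → E, 60.8679/10 → 6 → G; chars EG.
Square: 12.0307/2 → 6, 0.8679/1 → 0; chars 60.
Subsquare: 0.0307/0.0833333 → 0 → a, 0.8679/0.0416667 → 20 → u; chars au.

EG60au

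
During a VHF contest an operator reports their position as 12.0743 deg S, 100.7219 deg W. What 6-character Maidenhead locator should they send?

Offset from 180°W / 90°S: lon 79.2781°, lat 77.9257°.
Field: 79.2781/20 → 3 → D, 77.9257/10 → 7 → H; chars DH.
Square: 19.2781/2 → 9, 7.9257/1 → 7; chars 97.
Subsquare: 1.2781/0.0833333 → 15 → p, 0.9257/0.0416667 → 22 → w; chars pw.

DH97pw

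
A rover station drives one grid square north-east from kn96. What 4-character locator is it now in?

LN07

Longitude square 9; +1 → 10, wraps to 0, carry into field.
Longitude field K = 10; +1 → 11 = L.
Latitude square 6; +1 → 7.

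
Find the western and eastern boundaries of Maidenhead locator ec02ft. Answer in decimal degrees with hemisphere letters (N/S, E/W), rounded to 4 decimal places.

99.5833° W, 99.5000° W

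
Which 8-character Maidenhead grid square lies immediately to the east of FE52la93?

FE52ma03

Longitude extended square 9; +1 → 10, wraps to 0, carry into subsquare.
Longitude subsquare l = 11; +1 → 12 = m.
The latitude characters are unchanged.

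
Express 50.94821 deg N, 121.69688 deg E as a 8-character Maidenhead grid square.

Offset from 180°W / 90°S: lon 301.69688°, lat 140.94821°.
Field: lon ⌊301.69688/20⌋ = 15 → P; lat ⌊140.94821/10⌋ = 14 → O.
Square: lon ⌊1.69688/2⌋ = 0; lat ⌊0.94821/1⌋ = 0.
Subsquare: lon ⌊1.69688/0.0833333⌋ = 20 → u; lat ⌊0.94821/0.0416667⌋ = 22 → w.
Extended square: lon ⌊0.03021/0.00833333⌋ = 3; lat ⌊0.03154/0.00416667⌋ = 7.

PO00uw37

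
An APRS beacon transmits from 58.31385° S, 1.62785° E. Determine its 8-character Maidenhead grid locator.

JD01tq54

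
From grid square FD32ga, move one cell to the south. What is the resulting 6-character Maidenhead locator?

Latitude subsquare a = 0; −1 → -1, wraps to 23 = x, carry into square.
Latitude square 2; −1 → 1.
The longitude characters are unchanged.

FD31gx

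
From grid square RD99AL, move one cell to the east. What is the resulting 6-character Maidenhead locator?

Longitude subsquare a = 0; +1 → 1 = b.
The latitude characters are unchanged.

RD99bl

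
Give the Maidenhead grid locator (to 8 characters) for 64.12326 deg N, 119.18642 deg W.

Shift to the Maidenhead origin (180°W, 90°S): lon 60.81358, lat 154.12326.
Field (20°×10°, letters A–R): lon ⌊60.81358/20⌋ = 3 → D; lat ⌊154.12326/10⌋ = 15 → P.
Square (2°×1°, digits 0–9): lon ⌊0.81358/2⌋ = 0; lat ⌊4.12326/1⌋ = 4.
Subsquare (5′×2.5′, letters a–x): lon ⌊0.81358/0.0833333⌋ = 9 → j; lat ⌊0.12326/0.0416667⌋ = 2 → c.
Extended square (30″×15″, digits 0–9): lon ⌊0.06358/0.00833333⌋ = 7; lat ⌊0.03993/0.00416667⌋ = 9.

DP04jc79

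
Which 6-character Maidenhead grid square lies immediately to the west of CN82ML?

Longitude subsquare m = 12; −1 → 11 = l.
The latitude characters are unchanged.

CN82ll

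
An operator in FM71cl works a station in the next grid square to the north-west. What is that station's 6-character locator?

FM71bm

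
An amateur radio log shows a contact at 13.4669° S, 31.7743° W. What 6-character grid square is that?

HH46cm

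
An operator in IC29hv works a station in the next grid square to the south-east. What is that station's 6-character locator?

IC29iu

Longitude subsquare h = 7; +1 → 8 = i.
Latitude subsquare v = 21; −1 → 20 = u.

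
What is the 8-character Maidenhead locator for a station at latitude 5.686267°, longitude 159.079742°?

QJ95mq94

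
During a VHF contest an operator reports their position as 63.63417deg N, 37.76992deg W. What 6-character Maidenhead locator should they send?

HP13cp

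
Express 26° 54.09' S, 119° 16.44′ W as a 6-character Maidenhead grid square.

Offset from 180°W / 90°S: lon 60.7260°, lat 63.0985°.
Field: lon ⌊60.7260/20⌋ = 3 → D; lat ⌊63.0985/10⌋ = 6 → G.
Square: lon ⌊0.7260/2⌋ = 0; lat ⌊3.0985/1⌋ = 3.
Subsquare: lon ⌊0.7260/0.0833333⌋ = 8 → i; lat ⌊0.0985/0.0416667⌋ = 2 → c.

DG03ic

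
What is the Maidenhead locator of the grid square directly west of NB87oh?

NB87nh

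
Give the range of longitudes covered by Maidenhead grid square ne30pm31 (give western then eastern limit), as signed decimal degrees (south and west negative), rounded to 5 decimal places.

87.27500, 87.28333

Field N=13, E=4: +13·20° lon, +4·10° lat → SW at lon 80°, lat -50°.
Square 3, 0: +3·2° lon, +0·1° lat → SW at lon 86°, lat -50°.
Subsquare p=15, m=12: +15·0.0833333° lon, +12·0.0416667° lat → SW at lon 87.25°, lat -49.5°.
Extended square 3, 1: +3·0.00833333° lon, +1·0.00416667° lat → SW at lon 87.275°, lat -49.4958°.
Cell spans 0.00833333° lon × 0.00416667° lat.
west 87.27500, east 87.28333.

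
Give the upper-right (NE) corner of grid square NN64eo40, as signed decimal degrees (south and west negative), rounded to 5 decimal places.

44.58750, 92.37500

Field N=13, N=13: +13·20° lon, +13·10° lat → SW at lon 80°, lat 40°.
Square 6, 4: +6·2° lon, +4·1° lat → SW at lon 92°, lat 44°.
Subsquare e=4, o=14: +4·0.0833333° lon, +14·0.0416667° lat → SW at lon 92.3333°, lat 44.5833°.
Extended square 4, 0: +4·0.00833333° lon, +0·0.00416667° lat → SW at lon 92.3667°, lat 44.5833°.
Cell spans 0.00833333° lon × 0.00416667° lat. NE corner is SW corner plus one full cell.
latitude 44.58750, longitude 92.37500.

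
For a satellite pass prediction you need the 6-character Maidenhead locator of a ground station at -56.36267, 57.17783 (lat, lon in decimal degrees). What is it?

Add 180° to longitude and 90° to latitude: 237.1778, 33.6373.
Field: lon ⌊237.1778/20⌋ = 11 → L; lat ⌊33.6373/10⌋ = 3 → D.
Square: lon ⌊17.1778/2⌋ = 8; lat ⌊3.6373/1⌋ = 3.
Subsquare: lon ⌊1.1778/0.0833333⌋ = 14 → o; lat ⌊0.6373/0.0416667⌋ = 15 → p.

LD83op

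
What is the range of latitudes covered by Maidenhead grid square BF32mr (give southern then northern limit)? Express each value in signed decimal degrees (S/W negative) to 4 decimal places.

-37.2917, -37.2500

Field B=1, F=5: +1·20° lon, +5·10° lat → SW at lon -160°, lat -40°.
Square 3, 2: +3·2° lon, +2·1° lat → SW at lon -154°, lat -38°.
Subsquare m=12, r=17: +12·0.0833333° lon, +17·0.0416667° lat → SW at lon -153°, lat -37.2917°.
Cell spans 0.0833333° lon × 0.0416667° lat.
south -37.2917, north -37.2500.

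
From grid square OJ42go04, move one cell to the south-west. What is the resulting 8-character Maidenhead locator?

Longitude extended square 0; −1 → -1, wraps to 9, carry into subsquare.
Longitude subsquare g = 6; −1 → 5 = f.
Latitude extended square 4; −1 → 3.

OJ42fo93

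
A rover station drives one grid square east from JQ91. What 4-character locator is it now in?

Longitude square 9; +1 → 10, wraps to 0, carry into field.
Longitude field J = 9; +1 → 10 = K.
The latitude characters are unchanged.

KQ01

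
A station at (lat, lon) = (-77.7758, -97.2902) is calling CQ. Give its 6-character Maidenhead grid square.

EB12if

Offset from 180°W / 90°S: lon 82.7098°, lat 12.2242°.
Field (20°×10°, letters A–R): 82.7098/20 → 4 → E, 12.2242/10 → 1 → B; chars EB.
Square (2°×1°, digits 0–9): 2.7098/2 → 1, 2.2242/1 → 2; chars 12.
Subsquare (5′×2.5′, letters a–x): 0.7098/0.0833333 → 8 → i, 0.2242/0.0416667 → 5 → f; chars if.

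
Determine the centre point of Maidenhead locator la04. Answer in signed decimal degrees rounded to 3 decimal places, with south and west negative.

-85.500, 41.000

Field L=11, A=0: +11·20° lon, +0·10° lat → SW at lon 40°, lat -90°.
Square 0, 4: +0·2° lon, +4·1° lat → SW at lon 40°, lat -86°.
Cell spans 2° lon × 1° lat. Centre is SW corner plus half of each.
latitude -85.500, longitude 41.000.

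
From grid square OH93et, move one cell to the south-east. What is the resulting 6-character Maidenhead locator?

Longitude subsquare e = 4; +1 → 5 = f.
Latitude subsquare t = 19; −1 → 18 = s.

OH93fs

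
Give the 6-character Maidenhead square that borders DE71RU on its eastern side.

Longitude subsquare r = 17; +1 → 18 = s.
The latitude characters are unchanged.

DE71su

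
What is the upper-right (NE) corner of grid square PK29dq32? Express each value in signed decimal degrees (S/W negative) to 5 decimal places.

19.67917, 124.28333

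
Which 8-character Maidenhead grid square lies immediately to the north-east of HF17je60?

HF17je71

Longitude extended square 6; +1 → 7.
Latitude extended square 0; +1 → 1.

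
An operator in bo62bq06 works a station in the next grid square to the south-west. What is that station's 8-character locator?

Longitude extended square 0; −1 → -1, wraps to 9, carry into subsquare.
Longitude subsquare b = 1; −1 → 0 = a.
Latitude extended square 6; −1 → 5.

BO62aq95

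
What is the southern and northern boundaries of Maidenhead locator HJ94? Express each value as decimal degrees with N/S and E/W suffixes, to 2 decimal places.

4.00° N, 5.00° N

Field H=7, J=9: +7·20° lon, +9·10° lat → SW at lon -40°, lat 0°.
Square 9, 4: +9·2° lon, +4·1° lat → SW at lon -22°, lat 4°.
Cell spans 2° lon × 1° lat.
south 4.00° N, north 5.00° N.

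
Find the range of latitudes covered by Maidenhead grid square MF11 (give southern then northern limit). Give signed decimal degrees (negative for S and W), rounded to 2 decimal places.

-39.00, -38.00

Field M=12, F=5: +12·20° lon, +5·10° lat → SW at lon 60°, lat -40°.
Square 1, 1: +1·2° lon, +1·1° lat → SW at lon 62°, lat -39°.
Cell spans 2° lon × 1° lat.
south -39.00, north -38.00.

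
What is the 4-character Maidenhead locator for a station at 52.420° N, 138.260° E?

Add 180° to longitude and 90° to latitude: 318.26, 142.42.
Field: lon ⌊318.26/20⌋ = 15 → P; lat ⌊142.42/10⌋ = 14 → O.
Square: lon ⌊18.26/2⌋ = 9; lat ⌊2.42/1⌋ = 2.

PO92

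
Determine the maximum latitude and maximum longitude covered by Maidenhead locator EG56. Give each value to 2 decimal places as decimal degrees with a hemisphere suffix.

23.00° S, 88.00° W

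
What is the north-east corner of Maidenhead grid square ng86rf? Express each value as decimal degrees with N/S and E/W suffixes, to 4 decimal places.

Field N=13, G=6: +13·20° lon, +6·10° lat → SW at lon 80°, lat -30°.
Square 8, 6: +8·2° lon, +6·1° lat → SW at lon 96°, lat -24°.
Subsquare r=17, f=5: +17·0.0833333° lon, +5·0.0416667° lat → SW at lon 97.4167°, lat -23.7917°.
Cell spans 0.0833333° lon × 0.0416667° lat. NE corner is SW corner plus one full cell.
latitude 23.7500° S, longitude 97.5000° E.

23.7500° S, 97.5000° E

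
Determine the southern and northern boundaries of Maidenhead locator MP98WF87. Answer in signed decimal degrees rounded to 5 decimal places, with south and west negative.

Field M=12, P=15: +12·20° lon, +15·10° lat → SW at lon 60°, lat 60°.
Square 9, 8: +9·2° lon, +8·1° lat → SW at lon 78°, lat 68°.
Subsquare w=22, f=5: +22·0.0833333° lon, +5·0.0416667° lat → SW at lon 79.8333°, lat 68.2083°.
Extended square 8, 7: +8·0.00833333° lon, +7·0.00416667° lat → SW at lon 79.9°, lat 68.2375°.
Cell spans 0.00833333° lon × 0.00416667° lat.
south 68.23750, north 68.24167.

68.23750, 68.24167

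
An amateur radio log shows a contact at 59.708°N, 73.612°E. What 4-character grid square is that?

MO69

Add 180° to longitude and 90° to latitude: 253.61, 149.71.
Field (20°×10°, letters A–R): 253.61/20 → 12 → M, 149.71/10 → 14 → O; chars MO.
Square (2°×1°, digits 0–9): 13.61/2 → 6, 9.71/1 → 9; chars 69.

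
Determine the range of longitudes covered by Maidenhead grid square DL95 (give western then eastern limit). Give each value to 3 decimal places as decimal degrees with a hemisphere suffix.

102.000° W, 100.000° W

Field D=3, L=11: +3·20° lon, +11·10° lat → SW at lon -120°, lat 20°.
Square 9, 5: +9·2° lon, +5·1° lat → SW at lon -102°, lat 25°.
Cell spans 2° lon × 1° lat.
west 102.000° W, east 100.000° W.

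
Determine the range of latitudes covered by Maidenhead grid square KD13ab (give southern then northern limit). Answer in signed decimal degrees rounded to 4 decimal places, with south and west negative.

Field K=10, D=3: +10·20° lon, +3·10° lat → SW at lon 20°, lat -60°.
Square 1, 3: +1·2° lon, +3·1° lat → SW at lon 22°, lat -57°.
Subsquare a=0, b=1: +0·0.0833333° lon, +1·0.0416667° lat → SW at lon 22°, lat -56.9583°.
Cell spans 0.0833333° lon × 0.0416667° lat.
south -56.9583, north -56.9167.

-56.9583, -56.9167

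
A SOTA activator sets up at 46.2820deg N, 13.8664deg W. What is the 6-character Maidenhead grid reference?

IN36bg

Offset from 180°W / 90°S: lon 166.1336°, lat 136.2820°.
Field (20°×10°, letters A–R): 166.1336/20 → 8 → I, 136.2820/10 → 13 → N; chars IN.
Square (2°×1°, digits 0–9): 6.1336/2 → 3, 6.2820/1 → 6; chars 36.
Subsquare (5′×2.5′, letters a–x): 0.1336/0.0833333 → 1 → b, 0.2820/0.0416667 → 6 → g; chars bg.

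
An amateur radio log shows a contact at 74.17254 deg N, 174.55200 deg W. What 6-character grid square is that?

AQ24re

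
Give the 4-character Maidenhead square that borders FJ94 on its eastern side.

GJ04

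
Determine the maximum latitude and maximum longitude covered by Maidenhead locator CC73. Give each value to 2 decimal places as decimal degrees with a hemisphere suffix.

66.00° S, 124.00° W

Field C=2, C=2: +2·20° lon, +2·10° lat → SW at lon -140°, lat -70°.
Square 7, 3: +7·2° lon, +3·1° lat → SW at lon -126°, lat -67°.
Cell spans 2° lon × 1° lat. NE corner is SW corner plus one full cell.
latitude 66.00° S, longitude 124.00° W.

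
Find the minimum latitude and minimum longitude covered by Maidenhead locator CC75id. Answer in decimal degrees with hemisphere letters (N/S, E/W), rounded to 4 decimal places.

64.8750° S, 125.3333° W

Field C=2, C=2: +2·20° lon, +2·10° lat → SW at lon -140°, lat -70°.
Square 7, 5: +7·2° lon, +5·1° lat → SW at lon -126°, lat -65°.
Subsquare i=8, d=3: +8·0.0833333° lon, +3·0.0416667° lat → SW at lon -125.333°, lat -64.875°.
latitude 64.8750° S, longitude 125.3333° W.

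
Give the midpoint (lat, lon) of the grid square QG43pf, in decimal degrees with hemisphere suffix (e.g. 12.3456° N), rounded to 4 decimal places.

26.7708° S, 149.2917° E

Field Q=16, G=6: +16·20° lon, +6·10° lat → SW at lon 140°, lat -30°.
Square 4, 3: +4·2° lon, +3·1° lat → SW at lon 148°, lat -27°.
Subsquare p=15, f=5: +15·0.0833333° lon, +5·0.0416667° lat → SW at lon 149.25°, lat -26.7917°.
Cell spans 0.0833333° lon × 0.0416667° lat. Centre is SW corner plus half of each.
latitude 26.7708° S, longitude 149.2917° E.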